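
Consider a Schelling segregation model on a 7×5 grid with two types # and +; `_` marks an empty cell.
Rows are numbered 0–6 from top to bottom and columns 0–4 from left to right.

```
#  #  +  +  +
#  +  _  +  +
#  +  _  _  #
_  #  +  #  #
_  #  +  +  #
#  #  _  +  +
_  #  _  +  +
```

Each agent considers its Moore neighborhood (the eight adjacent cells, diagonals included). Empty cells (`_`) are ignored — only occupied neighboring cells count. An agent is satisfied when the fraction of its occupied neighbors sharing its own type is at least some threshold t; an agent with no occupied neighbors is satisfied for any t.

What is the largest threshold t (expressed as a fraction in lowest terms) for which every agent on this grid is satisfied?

Row 0: (0,0)# 2/3 · (0,1)# 2/4 · (0,2)+ 3/4 · (0,3)+ 4/4 · (0,4)+ 3/3
Row 1: (1,0)# 3/5 · (1,1)+ 2/6 · (1,3)+ 4/5 · (1,4)+ 3/4
Row 2: (2,0)# 2/4 · (2,1)+ 2/5 · (2,4)# 2/4
Row 3: (3,1)# 2/5 · (3,2)+ 3/6 · (3,3)# 3/6 · (3,4)# 3/4
Row 4: (4,1)# 3/5 · (4,2)+ 3/7 · (4,3)+ 4/7 · (4,4)# 2/5
Row 5: (5,0)# 3/3 · (5,1)# 3/4 · (5,3)+ 5/6 · (5,4)+ 4/5
Row 6: (6,1)# 2/2 · (6,3)+ 3/3 · (6,4)+ 3/3
The smallest same-type fraction is 2/6 at (1,1), which reduces to 1/3. Any threshold above that leaves this agent unsatisfied.

1/3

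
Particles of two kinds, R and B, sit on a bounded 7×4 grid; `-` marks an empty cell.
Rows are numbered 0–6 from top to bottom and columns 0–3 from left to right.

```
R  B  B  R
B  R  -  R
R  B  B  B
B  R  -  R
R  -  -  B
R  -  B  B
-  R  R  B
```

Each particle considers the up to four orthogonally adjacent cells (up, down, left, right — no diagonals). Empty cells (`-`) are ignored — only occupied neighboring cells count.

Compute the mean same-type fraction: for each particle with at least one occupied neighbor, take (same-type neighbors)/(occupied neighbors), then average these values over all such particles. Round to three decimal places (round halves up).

(0,0)R 0/2
(0,1)B 1/3
(0,2)B 1/2
(0,3)R 1/2
(1,0)B 0/3
(1,1)R 0/3
(1,3)R 1/2
(2,0)R 0/3
(2,1)B 1/4
(2,2)B 2/2
(2,3)B 1/3
(3,0)B 0/3
(3,1)R 0/2
(3,3)R 0/2
(4,0)R 1/2
(4,3)B 1/2
(5,0)R 1/1
(5,2)B 1/2
(5,3)B 3/3
(6,1)R 1/1
(6,2)R 1/3
(6,3)B 1/2
Sum over 22 particles: 0/2 + 1/3 + 1/2 + 1/2 + 0/3 + 0/3 + 1/2 + 0/3 + 1/4 + 2/2 + 1/3 + 0/3 + 0/2 + 0/2 + 1/2 + 1/2 + 1/1 + 1/2 + 3/3 + 1/1 + 1/3 + 1/2 = 35/4; mean = 35/4 ÷ 22 = 35/88 = 0.397727… → 0.398.

0.398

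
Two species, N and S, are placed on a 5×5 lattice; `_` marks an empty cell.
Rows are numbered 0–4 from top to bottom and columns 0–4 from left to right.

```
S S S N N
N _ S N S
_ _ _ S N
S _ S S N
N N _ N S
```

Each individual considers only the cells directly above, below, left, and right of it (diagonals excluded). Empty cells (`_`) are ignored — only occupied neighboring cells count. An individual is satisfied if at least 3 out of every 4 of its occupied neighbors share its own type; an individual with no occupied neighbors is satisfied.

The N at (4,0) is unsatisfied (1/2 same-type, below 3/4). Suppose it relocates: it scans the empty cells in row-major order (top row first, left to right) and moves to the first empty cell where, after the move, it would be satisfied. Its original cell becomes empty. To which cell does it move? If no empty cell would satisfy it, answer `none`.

(2,1)

Vacating (4,0). Empty cells in order:
  (1,1): 1/3 same-type → still unsatisfied.
  (2,0): 1/2 same-type → still unsatisfied.
  (2,1): 0/0 same-type → satisfied — stop here.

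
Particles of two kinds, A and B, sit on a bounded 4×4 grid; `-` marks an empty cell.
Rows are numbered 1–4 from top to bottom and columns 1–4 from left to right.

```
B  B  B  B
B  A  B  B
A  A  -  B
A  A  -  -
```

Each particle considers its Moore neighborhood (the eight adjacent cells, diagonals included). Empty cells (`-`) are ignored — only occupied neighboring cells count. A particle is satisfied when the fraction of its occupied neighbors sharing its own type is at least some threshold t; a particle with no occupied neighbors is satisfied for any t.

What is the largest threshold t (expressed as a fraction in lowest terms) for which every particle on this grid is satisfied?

2/7

(1,1)B 2/3
(1,2)B 4/5
(1,3)B 4/5
(1,4)B 3/3
(2,1)B 2/5
(2,2)A 2/7
(2,3)B 5/7
(2,4)B 4/4
(3,1)A 4/5
(3,2)A 4/6
(3,4)B 2/2
(4,1)A 3/3
(4,2)A 3/3
The smallest same-type fraction is 2/7 at (2,2), which reduces to 2/7. Any threshold above that leaves this particle unsatisfied.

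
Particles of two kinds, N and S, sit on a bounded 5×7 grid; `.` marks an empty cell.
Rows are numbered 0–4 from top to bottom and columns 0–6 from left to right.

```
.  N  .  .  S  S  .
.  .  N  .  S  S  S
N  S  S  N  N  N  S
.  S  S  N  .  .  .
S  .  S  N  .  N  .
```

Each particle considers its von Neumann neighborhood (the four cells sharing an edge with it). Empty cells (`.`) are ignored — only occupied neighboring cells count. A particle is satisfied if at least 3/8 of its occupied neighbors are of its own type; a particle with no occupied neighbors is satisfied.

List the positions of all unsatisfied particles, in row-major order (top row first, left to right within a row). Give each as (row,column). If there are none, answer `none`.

(1,2), (2,0), (2,5)

(0,1)N 0/0 satisfied
(0,4)S 2/2 satisfied
(0,5)S 2/2 satisfied
(1,2)N 0/1 not
(1,4)S 2/3 satisfied
(1,5)S 3/4 satisfied
(1,6)S 2/2 satisfied
(2,0)N 0/1 not
(2,1)S 2/3 satisfied
(2,2)S 2/4 satisfied
(2,3)N 2/3 satisfied
(2,4)N 2/3 satisfied
(2,5)N 1/3 not
(2,6)S 1/2 satisfied
(3,1)S 2/2 satisfied
(3,2)S 3/4 satisfied
(3,3)N 2/3 satisfied
(4,0)S 0/0 satisfied
(4,2)S 1/2 satisfied
(4,3)N 1/2 satisfied
(4,5)N 0/0 satisfied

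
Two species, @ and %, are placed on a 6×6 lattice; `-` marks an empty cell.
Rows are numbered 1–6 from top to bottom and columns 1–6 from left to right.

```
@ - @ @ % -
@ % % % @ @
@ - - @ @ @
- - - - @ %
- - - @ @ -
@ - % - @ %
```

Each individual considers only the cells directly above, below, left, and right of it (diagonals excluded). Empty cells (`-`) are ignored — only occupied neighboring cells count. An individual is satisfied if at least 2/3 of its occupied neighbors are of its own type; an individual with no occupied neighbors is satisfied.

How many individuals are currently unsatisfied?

10

Row 1: (1,1)@ 1/1 satisfied · (1,3)@ 1/2 not · (1,4)@ 1/3 not · (1,5)% 0/2 not
Row 2: (2,1)@ 2/3 satisfied · (2,2)% 1/2 not · (2,3)% 2/3 satisfied · (2,4)% 1/4 not · (2,5)@ 2/4 not · (2,6)@ 2/2 satisfied
Row 3: (3,1)@ 1/1 satisfied · (3,4)@ 1/2 not · (3,5)@ 4/4 satisfied · (3,6)@ 2/3 satisfied
Row 4: (4,5)@ 2/3 satisfied · (4,6)% 0/2 not
Row 5: (5,4)@ 1/1 satisfied · (5,5)@ 3/3 satisfied
Row 6: (6,1)@ 0/0 satisfied · (6,3)% 0/0 satisfied · (6,5)@ 1/2 not · (6,6)% 0/1 not
Unsatisfied: (1,3), (1,4), (1,5), (2,2), (2,4), (2,5), (3,4), (4,6), (6,5), (6,6) — 10 in total.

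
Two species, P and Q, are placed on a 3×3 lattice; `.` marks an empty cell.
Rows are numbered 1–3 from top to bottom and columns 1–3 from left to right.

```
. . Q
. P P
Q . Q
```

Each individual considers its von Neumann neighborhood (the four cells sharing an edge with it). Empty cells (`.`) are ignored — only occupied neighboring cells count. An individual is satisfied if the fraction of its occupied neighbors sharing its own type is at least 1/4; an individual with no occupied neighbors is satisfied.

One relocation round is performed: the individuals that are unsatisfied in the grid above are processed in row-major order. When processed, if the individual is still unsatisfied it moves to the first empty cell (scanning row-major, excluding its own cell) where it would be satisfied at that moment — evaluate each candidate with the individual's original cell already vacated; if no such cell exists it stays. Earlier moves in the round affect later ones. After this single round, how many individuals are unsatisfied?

Initially unsatisfied (in order): (1,3), (3,3).
  (1,3) → (1,1).
  (3,3) → (1,2).
Resulting grid:
Q Q .
. P P
Q . .
All satisfied now.

0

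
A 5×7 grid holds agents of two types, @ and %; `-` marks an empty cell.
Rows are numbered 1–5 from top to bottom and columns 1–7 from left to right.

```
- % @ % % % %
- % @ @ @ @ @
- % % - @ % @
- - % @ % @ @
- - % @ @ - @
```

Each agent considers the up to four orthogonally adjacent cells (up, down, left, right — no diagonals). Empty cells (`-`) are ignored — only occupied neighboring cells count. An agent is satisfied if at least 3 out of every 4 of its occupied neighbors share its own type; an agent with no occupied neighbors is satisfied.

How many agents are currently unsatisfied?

Row 1: (1,2)% 1/2 unhappy · (1,3)@ 1/3 unhappy · (1,4)% 1/3 unhappy · (1,5)% 2/3 unhappy · (1,6)% 2/3 unhappy · (1,7)% 1/2 unhappy
Row 2: (2,2)% 2/3 unhappy · (2,3)@ 2/4 unhappy · (2,4)@ 2/3 unhappy · (2,5)@ 3/4 ok · (2,6)@ 2/4 unhappy · (2,7)@ 2/3 unhappy
Row 3: (3,2)% 2/2 ok · (3,3)% 2/3 unhappy · (3,5)@ 1/3 unhappy · (3,6)% 0/4 unhappy · (3,7)@ 2/3 unhappy
Row 4: (4,3)% 2/3 unhappy · (4,4)@ 1/3 unhappy · (4,5)% 0/4 unhappy · (4,6)@ 1/3 unhappy · (4,7)@ 3/3 ok
Row 5: (5,3)% 1/2 unhappy · (5,4)@ 2/3 unhappy · (5,5)@ 1/2 unhappy · (5,7)@ 1/1 ok
Unsatisfied: (1,2), (1,3), (1,4), (1,5), (1,6), (1,7), (2,2), (2,3), (2,4), (2,6), (2,7), (3,3), (3,5), (3,6), (3,7), (4,3), (4,4), (4,5), (4,6), (5,3), (5,4), (5,5) — 22 in total.

22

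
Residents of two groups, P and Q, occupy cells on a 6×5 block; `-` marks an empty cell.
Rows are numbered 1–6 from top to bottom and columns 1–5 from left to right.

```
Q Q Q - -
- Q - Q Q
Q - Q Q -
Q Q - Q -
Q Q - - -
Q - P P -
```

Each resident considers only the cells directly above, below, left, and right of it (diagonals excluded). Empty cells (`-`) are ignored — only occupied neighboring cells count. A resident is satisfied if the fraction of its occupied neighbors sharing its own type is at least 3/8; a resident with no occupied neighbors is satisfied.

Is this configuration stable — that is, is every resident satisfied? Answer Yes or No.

Row 1: (1,1)Q 1/1 ✓ · (1,2)Q 3/3 ✓ · (1,3)Q 1/1 ✓
Row 2: (2,2)Q 1/1 ✓ · (2,4)Q 2/2 ✓ · (2,5)Q 1/1 ✓
Row 3: (3,1)Q 1/1 ✓ · (3,3)Q 1/1 ✓ · (3,4)Q 3/3 ✓
Row 4: (4,1)Q 3/3 ✓ · (4,2)Q 2/2 ✓ · (4,4)Q 1/1 ✓
Row 5: (5,1)Q 3/3 ✓ · (5,2)Q 2/2 ✓
Row 6: (6,1)Q 1/1 ✓ · (6,3)P 1/1 ✓ · (6,4)P 1/1 ✓
All meet the threshold, so the configuration is stable.

Yes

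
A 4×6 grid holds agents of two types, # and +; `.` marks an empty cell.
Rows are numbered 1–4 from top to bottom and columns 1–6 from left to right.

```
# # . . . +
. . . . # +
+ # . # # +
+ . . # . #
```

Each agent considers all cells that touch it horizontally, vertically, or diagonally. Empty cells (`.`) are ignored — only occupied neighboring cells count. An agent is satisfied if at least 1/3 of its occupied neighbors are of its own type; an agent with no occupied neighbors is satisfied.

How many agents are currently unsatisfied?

(1,1)# 1/1 ✓
(1,2)# 1/1 ✓
(1,6)+ 1/2 ✓
(2,5)# 2/5 ✓
(2,6)+ 2/4 ✓
(3,1)+ 1/2 ✓
(3,2)# 0/2 ✗
(3,4)# 3/3 ✓
(3,5)# 4/6 ✓
(3,6)+ 1/4 ✗
(4,1)+ 1/2 ✓
(4,4)# 2/2 ✓
(4,6)# 1/2 ✓
Unsatisfied: (3,2), (3,6) — 2 in total.

2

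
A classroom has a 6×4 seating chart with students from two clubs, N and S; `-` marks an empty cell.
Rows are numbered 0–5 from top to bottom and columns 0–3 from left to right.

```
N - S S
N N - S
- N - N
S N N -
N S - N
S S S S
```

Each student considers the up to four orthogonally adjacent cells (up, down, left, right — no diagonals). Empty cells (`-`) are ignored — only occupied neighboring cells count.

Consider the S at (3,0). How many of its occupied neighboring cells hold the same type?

Occupied neighbors of (3,0): (4,0)=N, (3,1)=N.
Same type (S): 0 of 2.

0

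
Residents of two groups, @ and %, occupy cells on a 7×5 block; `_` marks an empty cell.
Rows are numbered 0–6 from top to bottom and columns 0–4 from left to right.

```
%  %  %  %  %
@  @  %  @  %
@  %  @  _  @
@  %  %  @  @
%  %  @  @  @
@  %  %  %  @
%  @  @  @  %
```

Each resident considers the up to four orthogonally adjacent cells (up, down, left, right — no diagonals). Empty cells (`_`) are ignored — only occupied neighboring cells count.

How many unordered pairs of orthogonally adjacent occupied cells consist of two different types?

29

Scan each occupied cell's neighbors to the right and below so each pair is counted once.
From row 0: 3 unlike of 9 pairs (running 3/9).
From row 1: 6 unlike of 8 pairs (running 9/17).
From row 2: 3 unlike of 6 pairs (running 12/23).
From row 3: 4 unlike of 9 pairs (running 16/32).
From row 4: 4 unlike of 9 pairs (running 20/41).
From row 5: 7 unlike of 9 pairs (running 27/50).
From row 6: 2 unlike of 4 pairs (running 29/54).
Total adjacent occupied pairs: 54; unlike-type pairs: 29.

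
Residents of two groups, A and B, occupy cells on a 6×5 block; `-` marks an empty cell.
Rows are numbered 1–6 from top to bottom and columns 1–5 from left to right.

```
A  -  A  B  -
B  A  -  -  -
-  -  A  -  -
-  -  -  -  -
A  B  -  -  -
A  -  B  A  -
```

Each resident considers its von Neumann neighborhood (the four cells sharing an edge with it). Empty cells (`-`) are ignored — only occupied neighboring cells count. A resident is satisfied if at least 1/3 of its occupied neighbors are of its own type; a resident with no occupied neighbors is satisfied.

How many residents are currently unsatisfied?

8

Row 1: (1,1)A 0/1 not · (1,3)A 0/1 not · (1,4)B 0/1 not
Row 2: (2,1)B 0/2 not · (2,2)A 0/1 not
Row 3: (3,3)A 0/0 satisfied
Row 5: (5,1)A 1/2 satisfied · (5,2)B 0/1 not
Row 6: (6,1)A 1/1 satisfied · (6,3)B 0/1 not · (6,4)A 0/1 not
Unsatisfied: (1,1), (1,3), (1,4), (2,1), (2,2), (5,2), (6,3), (6,4) — 8 in total.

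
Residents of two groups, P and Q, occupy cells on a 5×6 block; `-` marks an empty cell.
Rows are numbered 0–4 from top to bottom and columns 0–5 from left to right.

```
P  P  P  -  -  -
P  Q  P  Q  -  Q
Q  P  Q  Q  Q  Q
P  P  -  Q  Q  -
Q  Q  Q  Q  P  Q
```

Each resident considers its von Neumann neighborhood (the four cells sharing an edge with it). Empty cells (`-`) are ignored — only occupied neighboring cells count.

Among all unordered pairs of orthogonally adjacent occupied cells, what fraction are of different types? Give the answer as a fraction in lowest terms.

5/11

Scan each occupied cell's neighbors to the right and below so each pair is counted once.
Row 0: P(0,0)–P(0,1)= P(0,0)–P(1,0)= P(0,1)–P(0,2)= P(0,1)–Q(1,1)≠ P(0,2)–P(1,2)=  → 1/5 unlike.
Row 1: P(1,0)–Q(1,1)≠ P(1,0)–Q(2,0)≠ Q(1,1)–P(1,2)≠ Q(1,1)–P(2,1)≠ P(1,2)–Q(1,3)≠ P(1,2)–Q(2,2)≠ Q(1,3)–Q(2,3)= Q(1,5)–Q(2,5)=  → 6/8 unlike.
Row 2: Q(2,0)–P(2,1)≠ Q(2,0)–P(3,0)≠ P(2,1)–Q(2,2)≠ P(2,1)–P(3,1)= Q(2,2)–Q(2,3)= Q(2,3)–Q(2,4)= Q(2,3)–Q(3,3)= Q(2,4)–Q(2,5)= Q(2,4)–Q(3,4)=  → 3/9 unlike.
Row 3: P(3,0)–P(3,1)= P(3,0)–Q(4,0)≠ P(3,1)–Q(4,1)≠ Q(3,3)–Q(3,4)= Q(3,3)–Q(4,3)= Q(3,4)–P(4,4)≠  → 3/6 unlike.
Row 4: Q(4,0)–Q(4,1)= Q(4,1)–Q(4,2)= Q(4,2)–Q(4,3)= Q(4,3)–P(4,4)≠ P(4,4)–Q(4,5)≠  → 2/5 unlike.
Total adjacent occupied pairs: 33; unlike-type pairs: 15.
15/33 reduces to 5/11.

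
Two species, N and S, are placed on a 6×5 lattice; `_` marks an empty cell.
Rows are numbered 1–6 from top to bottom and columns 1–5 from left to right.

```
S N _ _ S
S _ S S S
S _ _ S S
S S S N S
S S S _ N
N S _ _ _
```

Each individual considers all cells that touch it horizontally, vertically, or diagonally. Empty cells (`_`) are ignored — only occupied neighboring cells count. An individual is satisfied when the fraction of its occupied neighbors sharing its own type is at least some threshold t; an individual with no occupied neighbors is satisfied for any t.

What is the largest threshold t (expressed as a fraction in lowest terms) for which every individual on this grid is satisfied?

0/1

Row 1: (1,1)S 1/2 · (1,2)N 0/3 · (1,5)S 2/2
Row 2: (2,1)S 2/3 · (2,3)S 2/3 · (2,4)S 5/5 · (2,5)S 4/4
Row 3: (3,1)S 3/3 · (3,4)S 6/7 · (3,5)S 4/5
Row 4: (4,1)S 4/4 · (4,2)S 6/6 · (4,3)S 4/5 · (4,4)N 1/6 · (4,5)S 2/4
Row 5: (5,1)S 4/5 · (5,2)S 6/7 · (5,3)S 4/5 · (5,5)N 1/2
Row 6: (6,1)N 0/3 · (6,2)S 3/4
The smallest same-type fraction is 0/3 at (1,2), which reduces to 0/1. Any threshold above that leaves this individual unsatisfied.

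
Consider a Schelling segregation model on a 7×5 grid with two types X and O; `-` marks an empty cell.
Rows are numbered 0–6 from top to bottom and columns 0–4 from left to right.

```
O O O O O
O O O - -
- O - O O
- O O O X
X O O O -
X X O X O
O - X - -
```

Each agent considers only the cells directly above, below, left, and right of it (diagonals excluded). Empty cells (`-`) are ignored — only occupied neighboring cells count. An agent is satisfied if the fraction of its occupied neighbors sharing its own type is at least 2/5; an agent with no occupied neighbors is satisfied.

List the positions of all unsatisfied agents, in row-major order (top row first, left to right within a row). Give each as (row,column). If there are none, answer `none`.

(3,4), (5,1), (5,2), (5,3), (5,4), (6,0), (6,2)

(0,0)O 2/2 ok
(0,1)O 3/3 ok
(0,2)O 3/3 ok
(0,3)O 2/2 ok
(0,4)O 1/1 ok
(1,0)O 2/2 ok
(1,1)O 4/4 ok
(1,2)O 2/2 ok
(2,1)O 2/2 ok
(2,3)O 2/2 ok
(2,4)O 1/2 ok
(3,1)O 3/3 ok
(3,2)O 3/3 ok
(3,3)O 3/4 ok
(3,4)X 0/2 unhappy
(4,0)X 1/2 ok
(4,1)O 2/4 ok
(4,2)O 4/4 ok
(4,3)O 2/3 ok
(5,0)X 2/3 ok
(5,1)X 1/3 unhappy
(5,2)O 1/4 unhappy
(5,3)X 0/3 unhappy
(5,4)O 0/1 unhappy
(6,0)O 0/1 unhappy
(6,2)X 0/1 unhappy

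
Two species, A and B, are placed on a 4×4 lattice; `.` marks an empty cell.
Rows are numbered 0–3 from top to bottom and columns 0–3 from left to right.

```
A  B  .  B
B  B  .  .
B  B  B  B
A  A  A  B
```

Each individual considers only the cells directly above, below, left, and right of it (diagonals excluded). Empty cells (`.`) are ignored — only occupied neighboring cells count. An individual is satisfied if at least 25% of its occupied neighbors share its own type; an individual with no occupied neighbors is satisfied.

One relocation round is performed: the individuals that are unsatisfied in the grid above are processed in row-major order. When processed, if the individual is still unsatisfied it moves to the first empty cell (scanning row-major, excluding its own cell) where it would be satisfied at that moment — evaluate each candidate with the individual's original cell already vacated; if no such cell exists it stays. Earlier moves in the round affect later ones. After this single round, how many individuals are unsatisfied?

Initially unsatisfied (in order): (0,0).
  (0,0): no empty cell satisfies it; stays.
Resulting grid:
A B . B
B B . .
B B B B
A A A B
Unsatisfied now: (0,0).

1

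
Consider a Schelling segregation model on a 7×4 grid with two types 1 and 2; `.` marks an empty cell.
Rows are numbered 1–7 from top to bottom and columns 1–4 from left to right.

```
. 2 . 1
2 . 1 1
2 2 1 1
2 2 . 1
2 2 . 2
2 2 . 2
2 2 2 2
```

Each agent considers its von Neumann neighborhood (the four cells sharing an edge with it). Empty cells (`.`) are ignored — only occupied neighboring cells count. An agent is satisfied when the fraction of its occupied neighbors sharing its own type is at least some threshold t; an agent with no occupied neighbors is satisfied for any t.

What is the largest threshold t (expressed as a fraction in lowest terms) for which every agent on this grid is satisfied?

1/2

(1,2)2 — no occupied neighbors
(1,4)1 1/1
(2,1)2 1/1
(2,3)1 2/2
(2,4)1 3/3
(3,1)2 3/3
(3,2)2 2/3
(3,3)1 2/3
(3,4)1 3/3
(4,1)2 3/3
(4,2)2 3/3
(4,4)1 1/2
(5,1)2 3/3
(5,2)2 3/3
(5,4)2 1/2
(6,1)2 3/3
(6,2)2 3/3
(6,4)2 2/2
(7,1)2 2/2
(7,2)2 3/3
(7,3)2 2/2
(7,4)2 2/2
The smallest same-type fraction is 1/2 at (4,4), which reduces to 1/2. Any threshold above that leaves this agent unsatisfied.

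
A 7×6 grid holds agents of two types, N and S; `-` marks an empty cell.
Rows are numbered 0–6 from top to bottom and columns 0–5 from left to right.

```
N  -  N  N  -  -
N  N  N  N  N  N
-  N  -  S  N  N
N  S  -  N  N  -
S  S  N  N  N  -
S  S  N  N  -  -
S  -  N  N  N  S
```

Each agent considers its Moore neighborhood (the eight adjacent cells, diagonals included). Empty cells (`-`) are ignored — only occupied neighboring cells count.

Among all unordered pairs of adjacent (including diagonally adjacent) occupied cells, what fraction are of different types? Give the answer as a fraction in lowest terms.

17/75

Scan each occupied cell's neighbors to the right and below (and the two forward diagonals) so each pair is counted once.
Row 0: N(0,0)–N(1,0)= N(0,0)–N(1,1)= N(0,2)–N(0,3)= N(0,2)–N(1,2)= N(0,2)–N(1,3)= N(0,2)–N(1,1)= N(0,3)–N(1,3)= N(0,3)–N(1,4)= N(0,3)–N(1,2)=  → 0/9 unlike.
Row 1: N(1,0)–N(1,1)= N(1,0)–N(2,1)= N(1,1)–N(1,2)= N(1,1)–N(2,1)= N(1,2)–N(1,3)= N(1,2)–S(2,3)≠ N(1,2)–N(2,1)= N(1,3)–N(1,4)= N(1,3)–S(2,3)≠ N(1,3)–N(2,4)= N(1,4)–N(1,5)= N(1,4)–N(2,4)= N(1,4)–N(2,5)= N(1,4)–S(2,3)≠ N(1,5)–N(2,5)= N(1,5)–N(2,4)=  → 3/16 unlike.
Row 2: N(2,1)–S(3,1)≠ N(2,1)–N(3,0)= S(2,3)–N(2,4)≠ S(2,3)–N(3,3)≠ S(2,3)–N(3,4)≠ N(2,4)–N(2,5)= N(2,4)–N(3,4)= N(2,4)–N(3,3)= N(2,5)–N(3,4)=  → 4/9 unlike.
Row 3: N(3,0)–S(3,1)≠ N(3,0)–S(4,0)≠ N(3,0)–S(4,1)≠ S(3,1)–S(4,1)= S(3,1)–N(4,2)≠ S(3,1)–S(4,0)= N(3,3)–N(3,4)= N(3,3)–N(4,3)= N(3,3)–N(4,4)= N(3,3)–N(4,2)= N(3,4)–N(4,4)= N(3,4)–N(4,3)=  → 4/12 unlike.
Row 4: S(4,0)–S(4,1)= S(4,0)–S(5,0)= S(4,0)–S(5,1)= S(4,1)–N(4,2)≠ S(4,1)–S(5,1)= S(4,1)–N(5,2)≠ S(4,1)–S(5,0)= N(4,2)–N(4,3)= N(4,2)–N(5,2)= N(4,2)–N(5,3)= N(4,2)–S(5,1)≠ N(4,3)–N(4,4)= N(4,3)–N(5,3)= N(4,3)–N(5,2)= N(4,4)–N(5,3)=  → 3/15 unlike.
Row 5: S(5,0)–S(5,1)= S(5,0)–S(6,0)= S(5,1)–N(5,2)≠ S(5,1)–N(6,2)≠ S(5,1)–S(6,0)= N(5,2)–N(5,3)= N(5,2)–N(6,2)= N(5,2)–N(6,3)= N(5,3)–N(6,3)= N(5,3)–N(6,4)= N(5,3)–N(6,2)=  → 2/11 unlike.
Row 6: N(6,2)–N(6,3)= N(6,3)–N(6,4)= N(6,4)–S(6,5)≠  → 1/3 unlike.
Total adjacent occupied pairs: 75; unlike-type pairs: 17.
17/75 is already in lowest terms.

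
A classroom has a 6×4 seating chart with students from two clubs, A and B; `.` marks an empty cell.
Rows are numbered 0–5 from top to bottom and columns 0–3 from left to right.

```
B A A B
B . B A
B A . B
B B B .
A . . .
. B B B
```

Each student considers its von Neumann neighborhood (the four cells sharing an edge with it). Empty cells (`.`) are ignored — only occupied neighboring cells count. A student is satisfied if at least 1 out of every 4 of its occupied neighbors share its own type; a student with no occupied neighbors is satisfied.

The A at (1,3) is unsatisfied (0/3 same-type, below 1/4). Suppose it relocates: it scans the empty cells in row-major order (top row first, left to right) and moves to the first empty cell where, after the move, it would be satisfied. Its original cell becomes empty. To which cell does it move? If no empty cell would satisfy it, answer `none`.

Vacating (1,3). Empty cells in order:
  (1,1): 2/4 same-type → satisfied — stop here.

(1,1)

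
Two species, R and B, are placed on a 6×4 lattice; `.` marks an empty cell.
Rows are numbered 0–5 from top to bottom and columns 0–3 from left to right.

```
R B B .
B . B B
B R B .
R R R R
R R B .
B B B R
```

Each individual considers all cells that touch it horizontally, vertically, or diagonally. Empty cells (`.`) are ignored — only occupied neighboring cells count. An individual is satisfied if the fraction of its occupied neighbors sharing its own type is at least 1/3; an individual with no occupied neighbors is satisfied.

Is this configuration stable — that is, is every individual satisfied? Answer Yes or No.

No

Row 0: (0,0)R 0/2 ✗ · (0,1)B 3/4 ✓ · (0,2)B 3/3 ✓
Row 1: (1,0)B 2/4 ✓ · (1,2)B 4/5 ✓ · (1,3)B 3/3 ✓
Row 2: (2,0)B 1/4 ✗ · (2,1)R 3/7 ✓ · (2,2)B 2/6 ✓
Row 3: (3,0)R 4/5 ✓ · (3,1)R 5/8 ✓ · (3,2)R 4/6 ✓ · (3,3)R 1/3 ✓
Row 4: (4,0)R 3/5 ✓ · (4,1)R 4/8 ✓ · (4,2)B 2/7 ✗
Row 5: (5,0)B 1/3 ✓ · (5,1)B 3/5 ✓ · (5,2)B 2/4 ✓ · (5,3)R 0/2 ✗
For instance (0,0) has only 0/2 same-type neighbors, below 1/3.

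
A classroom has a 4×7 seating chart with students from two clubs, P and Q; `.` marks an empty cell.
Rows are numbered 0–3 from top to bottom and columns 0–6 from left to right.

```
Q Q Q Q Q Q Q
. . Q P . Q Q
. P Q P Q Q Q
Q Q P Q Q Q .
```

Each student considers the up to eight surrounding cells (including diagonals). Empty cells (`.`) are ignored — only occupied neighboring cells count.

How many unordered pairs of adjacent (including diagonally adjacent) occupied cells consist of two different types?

Scan each occupied cell's neighbors to the right and below (and the two forward diagonals) so each pair is counted once.
From row 0: 3 unlike of 17 pairs (running 3/17).
From row 1: 5 unlike of 13 pairs (running 8/30).
From row 2: 8 unlike of 20 pairs (running 16/50).
From row 3: 2 unlike of 5 pairs (running 18/55).
Total adjacent occupied pairs: 55; unlike-type pairs: 18.

18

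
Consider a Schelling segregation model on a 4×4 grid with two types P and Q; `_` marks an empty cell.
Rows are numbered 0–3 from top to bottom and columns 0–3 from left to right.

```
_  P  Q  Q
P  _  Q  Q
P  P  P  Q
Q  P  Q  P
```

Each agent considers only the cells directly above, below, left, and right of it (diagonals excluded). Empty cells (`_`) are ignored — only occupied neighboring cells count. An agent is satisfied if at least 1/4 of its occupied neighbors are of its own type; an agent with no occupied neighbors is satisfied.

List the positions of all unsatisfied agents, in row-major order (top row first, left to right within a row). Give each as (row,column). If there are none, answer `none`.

(0,1)P 0/1 not
(0,2)Q 2/3 satisfied
(0,3)Q 2/2 satisfied
(1,0)P 1/1 satisfied
(1,2)Q 2/3 satisfied
(1,3)Q 3/3 satisfied
(2,0)P 2/3 satisfied
(2,1)P 3/3 satisfied
(2,2)P 1/4 satisfied
(2,3)Q 1/3 satisfied
(3,0)Q 0/2 not
(3,1)P 1/3 satisfied
(3,2)Q 0/3 not
(3,3)P 0/2 not

(0,1), (3,0), (3,2), (3,3)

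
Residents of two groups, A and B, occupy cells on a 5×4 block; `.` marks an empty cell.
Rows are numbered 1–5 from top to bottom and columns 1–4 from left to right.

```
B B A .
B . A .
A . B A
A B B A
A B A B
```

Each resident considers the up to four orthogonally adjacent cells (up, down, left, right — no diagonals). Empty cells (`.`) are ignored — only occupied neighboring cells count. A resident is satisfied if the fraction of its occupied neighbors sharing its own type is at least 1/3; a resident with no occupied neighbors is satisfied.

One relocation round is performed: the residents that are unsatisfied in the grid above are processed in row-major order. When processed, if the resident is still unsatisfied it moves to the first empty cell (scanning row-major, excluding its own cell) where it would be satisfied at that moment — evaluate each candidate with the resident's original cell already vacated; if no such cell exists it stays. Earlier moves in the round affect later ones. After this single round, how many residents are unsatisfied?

0

Initially unsatisfied (in order): (5,3), (5,4).
  (5,3) → (1,4).
  (5,4) → (2,2).
Resulting grid:
B B A A
B B A .
A . B A
A B B A
A B . .
All satisfied now.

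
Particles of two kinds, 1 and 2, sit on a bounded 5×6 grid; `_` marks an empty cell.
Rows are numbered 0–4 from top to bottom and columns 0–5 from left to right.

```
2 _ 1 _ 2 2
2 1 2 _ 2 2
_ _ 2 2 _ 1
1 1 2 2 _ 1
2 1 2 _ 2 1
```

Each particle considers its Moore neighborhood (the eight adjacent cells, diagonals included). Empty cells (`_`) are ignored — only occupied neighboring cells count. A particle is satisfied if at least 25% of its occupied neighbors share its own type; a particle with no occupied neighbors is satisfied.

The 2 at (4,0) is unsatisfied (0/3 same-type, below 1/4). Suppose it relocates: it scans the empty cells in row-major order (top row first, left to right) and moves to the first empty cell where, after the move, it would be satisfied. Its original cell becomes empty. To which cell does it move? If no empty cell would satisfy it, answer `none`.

(0,1)

Vacating (4,0). Empty cells in order:
  (0,1): 3/5 same-type → satisfied — stop here.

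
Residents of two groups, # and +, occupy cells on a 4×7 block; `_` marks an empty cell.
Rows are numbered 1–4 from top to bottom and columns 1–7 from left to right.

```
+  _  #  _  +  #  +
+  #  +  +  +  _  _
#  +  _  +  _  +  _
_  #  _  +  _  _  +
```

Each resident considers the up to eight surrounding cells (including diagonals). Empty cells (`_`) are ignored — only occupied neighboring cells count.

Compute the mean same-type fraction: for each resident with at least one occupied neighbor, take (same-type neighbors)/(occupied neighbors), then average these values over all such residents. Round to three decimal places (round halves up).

0.584

(1,1)+ 1/2
(1,3)# 1/3
(1,5)+ 2/3
(1,6)# 0/3
(1,7)+ 0/1
(2,1)+ 2/4
(2,2)# 2/6
(2,3)+ 3/5
(2,4)+ 4/5
(2,5)+ 4/5
(3,1)# 2/4
(3,2)+ 2/5
(3,4)+ 4/4
(3,6)+ 2/2
(4,2)# 1/2
(4,4)+ 1/1
(4,7)+ 1/1
Sum over 17 residents: 1/2 + 1/3 + 2/3 + 0/3 + 0/1 + 2/4 + 2/6 + 3/5 + 4/5 + 4/5 + 2/4 + 2/5 + 4/4 + 2/2 + 1/2 + 1/1 + 1/1 = 149/15; mean = 149/15 ÷ 17 = 149/255 = 0.584313… → 0.584.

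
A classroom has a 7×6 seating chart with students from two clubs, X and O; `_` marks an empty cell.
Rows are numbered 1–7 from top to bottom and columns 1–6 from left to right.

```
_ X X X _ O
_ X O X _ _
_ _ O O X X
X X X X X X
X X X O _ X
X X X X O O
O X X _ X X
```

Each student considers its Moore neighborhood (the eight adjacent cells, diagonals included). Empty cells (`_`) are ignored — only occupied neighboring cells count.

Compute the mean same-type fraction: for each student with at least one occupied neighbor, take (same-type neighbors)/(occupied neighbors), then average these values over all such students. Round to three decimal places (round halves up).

0.639

(1,2)X 2/3
(1,3)X 4/5
(1,4)X 2/3
(1,6)O — no occupied neighbors
(2,2)X 2/4
(2,3)O 2/7
(2,4)X 3/6
(3,3)O 2/7
(3,4)O 2/7
(3,5)X 5/6
(3,6)X 3/3
(4,1)X 3/3
(4,2)X 5/6
(4,3)X 4/7
(4,4)X 4/7
(4,5)X 5/7
(4,6)X 4/4
(5,1)X 5/5
(5,2)X 8/8
(5,3)X 7/8
(5,4)O 1/7
(5,6)X 2/4
(6,1)X 4/5
(6,2)X 7/8
(6,3)X 6/7
(6,4)X 4/6
(6,5)O 2/6
(6,6)O 1/4
(7,1)O 0/3
(7,2)X 4/5
(7,3)X 4/4
(7,5)X 2/4
(7,6)X 1/3
Sum over 32 students: 2/3 + 4/5 + 2/3 + 2/4 + 2/7 + 3/6 + 2/7 + 2/7 + 5/6 + 3/3 + 3/3 + 5/6 + 4/7 + 4/7 + 5/7 + 4/4 + 5/5 + 8/8 + 7/8 + 1/7 + 2/4 + 4/5 + 7/8 + 6/7 + 4/6 + 2/6 + 1/4 + 0/3 + 4/5 + 4/4 + 2/4 + 1/3 = 2147/105; mean = 2147/105 ÷ 32 = 2147/3360 = 0.638988… → 0.639.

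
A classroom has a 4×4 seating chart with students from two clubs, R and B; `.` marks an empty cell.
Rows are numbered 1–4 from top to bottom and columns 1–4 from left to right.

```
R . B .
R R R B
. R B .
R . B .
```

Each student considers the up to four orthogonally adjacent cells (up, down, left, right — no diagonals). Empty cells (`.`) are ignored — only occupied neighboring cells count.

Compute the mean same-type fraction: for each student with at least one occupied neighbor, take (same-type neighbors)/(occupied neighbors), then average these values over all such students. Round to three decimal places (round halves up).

(1,1)R 1/1
(1,3)B 0/1
(2,1)R 2/2
(2,2)R 3/3
(2,3)R 1/4
(2,4)B 0/1
(3,2)R 1/2
(3,3)B 1/3
(4,1)R — no occupied neighbors
(4,3)B 1/1
Sum over 9 students: 1/1 + 0/1 + 2/2 + 3/3 + 1/4 + 0/1 + 1/2 + 1/3 + 1/1 = 61/12; mean = 61/12 ÷ 9 = 61/108 = 0.564814… → 0.565.

0.565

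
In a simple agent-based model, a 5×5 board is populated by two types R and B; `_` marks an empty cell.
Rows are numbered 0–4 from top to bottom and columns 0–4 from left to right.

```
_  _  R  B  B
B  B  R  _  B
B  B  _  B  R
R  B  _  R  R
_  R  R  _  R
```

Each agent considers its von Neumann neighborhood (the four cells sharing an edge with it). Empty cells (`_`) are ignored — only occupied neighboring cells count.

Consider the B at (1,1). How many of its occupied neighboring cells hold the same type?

Occupied neighbors of (1,1): (2,1)=B, (1,0)=B, (1,2)=R.
Same type (B): 2 of 3.

2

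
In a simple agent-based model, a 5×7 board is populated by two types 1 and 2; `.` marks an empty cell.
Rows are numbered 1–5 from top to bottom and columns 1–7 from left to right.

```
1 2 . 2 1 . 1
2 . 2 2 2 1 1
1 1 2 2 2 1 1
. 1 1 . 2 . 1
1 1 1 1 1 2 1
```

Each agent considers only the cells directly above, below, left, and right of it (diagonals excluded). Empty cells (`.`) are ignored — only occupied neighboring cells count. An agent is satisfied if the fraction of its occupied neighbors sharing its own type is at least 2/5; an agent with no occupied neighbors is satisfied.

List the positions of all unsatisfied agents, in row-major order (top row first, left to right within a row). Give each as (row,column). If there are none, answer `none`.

(1,1), (1,2), (1,5), (2,1), (5,5), (5,6)

(1,1)1 0/2 unhappy
(1,2)2 0/1 unhappy
(1,4)2 1/2 ok
(1,5)1 0/2 unhappy
(1,7)1 1/1 ok
(2,1)2 0/2 unhappy
(2,3)2 2/2 ok
(2,4)2 4/4 ok
(2,5)2 2/4 ok
(2,6)1 2/3 ok
(2,7)1 3/3 ok
(3,1)1 1/2 ok
(3,2)1 2/3 ok
(3,3)2 2/4 ok
(3,4)2 3/3 ok
(3,5)2 3/4 ok
(3,6)1 2/3 ok
(3,7)1 3/3 ok
(4,2)1 3/3 ok
(4,3)1 2/3 ok
(4,5)2 1/2 ok
(4,7)1 2/2 ok
(5,1)1 1/1 ok
(5,2)1 3/3 ok
(5,3)1 3/3 ok
(5,4)1 2/2 ok
(5,5)1 1/3 unhappy
(5,6)2 0/2 unhappy
(5,7)1 1/2 ok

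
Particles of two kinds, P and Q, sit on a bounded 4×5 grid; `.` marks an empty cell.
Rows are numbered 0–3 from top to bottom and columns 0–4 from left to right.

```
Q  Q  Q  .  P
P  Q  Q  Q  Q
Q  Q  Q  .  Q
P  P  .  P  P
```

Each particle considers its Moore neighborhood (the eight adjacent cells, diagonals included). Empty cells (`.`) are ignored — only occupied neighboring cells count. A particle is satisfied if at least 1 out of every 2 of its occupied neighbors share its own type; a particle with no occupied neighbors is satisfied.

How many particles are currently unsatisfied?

6

Row 0: (0,0)Q 2/3 ok · (0,1)Q 4/5 ok · (0,2)Q 4/4 ok · (0,4)P 0/2 unhappy
Row 1: (1,0)P 0/5 unhappy · (1,1)Q 7/8 ok · (1,2)Q 6/6 ok · (1,3)Q 5/6 ok · (1,4)Q 2/3 ok
Row 2: (2,0)Q 2/5 unhappy · (2,1)Q 4/7 ok · (2,2)Q 4/6 ok · (2,4)Q 2/4 ok
Row 3: (3,0)P 1/3 unhappy · (3,1)P 1/4 unhappy · (3,3)P 1/3 unhappy · (3,4)P 1/2 ok
Unsatisfied: (0,4), (1,0), (2,0), (3,0), (3,1), (3,3) — 6 in total.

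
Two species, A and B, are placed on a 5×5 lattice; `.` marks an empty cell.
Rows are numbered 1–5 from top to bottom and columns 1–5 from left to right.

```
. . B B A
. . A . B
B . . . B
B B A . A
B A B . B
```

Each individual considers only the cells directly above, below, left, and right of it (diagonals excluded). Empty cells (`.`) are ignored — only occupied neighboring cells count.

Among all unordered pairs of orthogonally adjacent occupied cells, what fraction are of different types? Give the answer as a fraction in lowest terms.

2/3

Scan each occupied cell's neighbors to the right and below so each pair is counted once.
Row 1: B(1,3)–B(1,4)= B(1,3)–A(2,3)≠ B(1,4)–A(1,5)≠ A(1,5)–B(2,5)≠  → 3/4 unlike.
Row 2: B(2,5)–B(3,5)=  → 0/1 unlike.
Row 3: B(3,1)–B(4,1)= B(3,5)–A(4,5)≠  → 1/2 unlike.
Row 4: B(4,1)–B(4,2)= B(4,1)–B(5,1)= B(4,2)–A(4,3)≠ B(4,2)–A(5,2)≠ A(4,3)–B(5,3)≠ A(4,5)–B(5,5)≠  → 4/6 unlike.
Row 5: B(5,1)–A(5,2)≠ A(5,2)–B(5,3)≠  → 2/2 unlike.
Total adjacent occupied pairs: 15; unlike-type pairs: 10.
10/15 reduces to 2/3.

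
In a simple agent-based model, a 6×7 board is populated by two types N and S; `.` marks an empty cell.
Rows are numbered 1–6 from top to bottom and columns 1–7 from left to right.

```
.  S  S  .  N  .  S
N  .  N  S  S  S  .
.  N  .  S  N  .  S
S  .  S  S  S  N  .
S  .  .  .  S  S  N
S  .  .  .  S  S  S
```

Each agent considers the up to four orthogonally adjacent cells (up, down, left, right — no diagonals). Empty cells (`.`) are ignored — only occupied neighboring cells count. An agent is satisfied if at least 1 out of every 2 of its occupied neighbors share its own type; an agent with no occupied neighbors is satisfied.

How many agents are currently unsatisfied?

Row 1: (1,2)S 1/1 satisfied · (1,3)S 1/2 satisfied · (1,5)N 0/1 not · (1,7)S 0/0 satisfied
Row 2: (2,1)N 0/0 satisfied · (2,3)N 0/2 not · (2,4)S 2/3 satisfied · (2,5)S 2/4 satisfied · (2,6)S 1/1 satisfied
Row 3: (3,2)N 0/0 satisfied · (3,4)S 2/3 satisfied · (3,5)N 0/3 not · (3,7)S 0/0 satisfied
Row 4: (4,1)S 1/1 satisfied · (4,3)S 1/1 satisfied · (4,4)S 3/3 satisfied · (4,5)S 2/4 satisfied · (4,6)N 0/2 not
Row 5: (5,1)S 2/2 satisfied · (5,5)S 3/3 satisfied · (5,6)S 2/4 satisfied · (5,7)N 0/2 not
Row 6: (6,1)S 1/1 satisfied · (6,5)S 2/2 satisfied · (6,6)S 3/3 satisfied · (6,7)S 1/2 satisfied
Unsatisfied: (1,5), (2,3), (3,5), (4,6), (5,7) — 5 in total.

5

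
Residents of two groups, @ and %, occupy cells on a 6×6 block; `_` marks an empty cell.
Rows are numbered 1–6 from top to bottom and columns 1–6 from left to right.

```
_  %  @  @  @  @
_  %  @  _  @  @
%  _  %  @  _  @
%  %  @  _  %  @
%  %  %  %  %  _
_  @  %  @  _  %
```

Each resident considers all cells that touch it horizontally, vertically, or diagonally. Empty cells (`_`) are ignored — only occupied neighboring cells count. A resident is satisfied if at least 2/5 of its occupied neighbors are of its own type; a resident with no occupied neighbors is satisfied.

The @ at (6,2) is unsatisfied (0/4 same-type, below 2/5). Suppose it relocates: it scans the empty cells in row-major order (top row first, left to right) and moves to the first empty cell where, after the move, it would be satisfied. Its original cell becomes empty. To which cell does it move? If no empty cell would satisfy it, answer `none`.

(2,4)

Vacating (6,2). Empty cells in order:
  (1,1): 0/2 same-type → still unsatisfied.
  (2,1): 0/3 same-type → still unsatisfied.
  (2,4): 6/7 same-type → satisfied — stop here.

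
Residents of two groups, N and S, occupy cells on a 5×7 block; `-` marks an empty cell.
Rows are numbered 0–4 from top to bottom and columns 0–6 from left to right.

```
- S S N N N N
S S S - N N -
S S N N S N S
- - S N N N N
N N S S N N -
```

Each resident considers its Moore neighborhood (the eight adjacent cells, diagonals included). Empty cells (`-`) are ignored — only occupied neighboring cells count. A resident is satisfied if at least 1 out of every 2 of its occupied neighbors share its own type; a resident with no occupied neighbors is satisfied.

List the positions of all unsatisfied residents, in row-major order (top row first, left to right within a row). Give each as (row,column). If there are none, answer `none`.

(2,2), (2,4), (2,6), (3,2), (4,1), (4,3)

Row 0: (0,1)S 4/4 ✓ · (0,2)S 3/4 ✓ · (0,3)N 2/4 ✓ · (0,4)N 4/4 ✓ · (0,5)N 4/4 ✓ · (0,6)N 2/2 ✓
Row 1: (1,0)S 4/4 ✓ · (1,1)S 6/7 ✓ · (1,2)S 4/7 ✓ · (1,4)N 6/7 ✓ · (1,5)N 5/7 ✓
Row 2: (2,0)S 3/3 ✓ · (2,1)S 5/6 ✓ · (2,2)N 2/6 ✗ · (2,3)N 4/7 ✓ · (2,4)S 0/7 ✗ · (2,5)N 5/7 ✓ · (2,6)S 0/4 ✗
Row 3: (3,2)S 3/7 ✗ · (3,3)N 4/8 ✓ · (3,4)N 6/8 ✓ · (3,5)N 5/7 ✓ · (3,6)N 3/4 ✓
Row 4: (4,0)N 1/1 ✓ · (4,1)N 1/3 ✗ · (4,2)S 2/4 ✓ · (4,3)S 2/5 ✗ · (4,4)N 4/5 ✓ · (4,5)N 4/4 ✓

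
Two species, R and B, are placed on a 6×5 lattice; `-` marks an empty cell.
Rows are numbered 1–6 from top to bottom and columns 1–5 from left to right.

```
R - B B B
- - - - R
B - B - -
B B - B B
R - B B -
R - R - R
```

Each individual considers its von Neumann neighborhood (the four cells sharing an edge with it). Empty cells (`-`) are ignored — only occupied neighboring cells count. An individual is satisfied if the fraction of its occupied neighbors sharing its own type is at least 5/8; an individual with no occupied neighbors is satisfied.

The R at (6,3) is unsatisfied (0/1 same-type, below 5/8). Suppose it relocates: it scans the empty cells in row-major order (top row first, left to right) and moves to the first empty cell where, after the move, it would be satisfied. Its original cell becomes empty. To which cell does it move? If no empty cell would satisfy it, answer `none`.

(2,2)

Vacating (6,3). Empty cells in order:
  (1,2): 1/2 same-type → still unsatisfied.
  (2,1): 1/2 same-type → still unsatisfied.
  (2,2): 0/0 same-type → satisfied — stop here.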